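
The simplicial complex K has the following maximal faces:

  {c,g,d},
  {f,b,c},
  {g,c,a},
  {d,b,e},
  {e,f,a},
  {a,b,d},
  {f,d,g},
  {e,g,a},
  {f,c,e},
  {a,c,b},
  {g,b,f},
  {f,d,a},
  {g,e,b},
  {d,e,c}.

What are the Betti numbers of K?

b_0 = 1, b_1 = 2, b_2 = 1.

Take the total order a < b < c < d < e < f < g on the vertex set. Then K (dimension 2) consists of the simplices:

  0-simplices (7): a, b, c, d, e, f, g
  1-simplices (21): ab, ac, ad, ae, af, ag, bc, bd, be, bf, bg, cd, ce, cf, cg, de, df, dg, ef, eg, fg
  2-simplices (14): abc, abd, acg, adf, aef, aeg, bcf, bde, beg, bfg, cde, cdg, cef, dfg

so the chain groups are C_0 ≅ Z^7, C_1 ≅ Z^21, C_2 ≅ Z^14.

The boundary map ∂_1: C_1 → C_0 maps an edge to its endpoints' difference, ∂[p,q] = q − p. For instance
  ∂ce = e − c.
The 7×21 boundary matrix has rank 6 and Smith normal form diag(1,1,1,1,1,1).

∂_2: C_2 → C_1 sends each 2-simplex [p,q,r] to [q,r] − [p,r] + [p,q]. For instance
  ∂aeg = eg − ag + ae,
  ∂cde = de − ce + cd.
As a 21×14 matrix over Z this has rank 13, with invariant factors (1,1,1,1,1,1,1,1,1,1,1,1,1).

From H_k ≅ ker(∂_k) / im(∂_{k+1}) we obtain:

  H_0: rank C_0 − rank ∂_1 = 7 − 6 = 1, and the invariant factors of ∂_1 are all 1, so H_0 = Z.
  H_1: rank ker ∂_1 − rank ∂_2 = (21 − 6) − 13 = 2, and the invariant factors of ∂_2 are all 1, so H_1 = Z^2.
  H_2: rank ker ∂_2 − rank ∂_3 = (14 − 13) − 0 = 1, and there is no ∂_3, so H_2 = Z.

Hence the Betti numbers are b_0 = 1, b_1 = 2, b_2 = 1.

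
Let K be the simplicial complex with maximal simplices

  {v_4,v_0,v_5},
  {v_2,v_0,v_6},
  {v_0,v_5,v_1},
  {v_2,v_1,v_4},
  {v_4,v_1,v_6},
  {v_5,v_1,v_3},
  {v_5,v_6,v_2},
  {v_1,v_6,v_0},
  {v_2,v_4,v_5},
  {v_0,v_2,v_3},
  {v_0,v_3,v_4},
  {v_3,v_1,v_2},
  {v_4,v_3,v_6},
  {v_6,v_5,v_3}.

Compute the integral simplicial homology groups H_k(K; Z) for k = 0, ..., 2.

H_0 ≅ Z,  H_1 ≅ Z^2,  H_2 ≅ Z.

Fix the vertex order v_0 < v_1 < v_2 < v_3 < v_4 < v_5 < v_6 and write every simplex with vertices in increasing order. Then dim K = 2 and the simplices of K are:

  0-simplices (7): [v_0], [v_1], [v_2], [v_3], [v_4], [v_5], [v_6]
  1-simplices (21): (21 of them)
  2-simplices (14): (14 of them)

giving chain groups C_0 ≅ Z^7, C_1 ≅ Z^21, C_2 ≅ Z^14.

The boundary map ∂_1: C_1 → C_0 is given by ∂[p,q] = [q] − [p]. For instance
  ∂[v_4,v_6] = [v_6] − [v_4].
As a 7×21 matrix over Z this has rank 6, with invariant factors (1,1,1,1,1,1).

The boundary map ∂_2: C_2 → C_1 maps a triangle to the signed sum of its edges. For instance
  ∂[v_1,v_4,v_6] = [v_4,v_6] − [v_1,v_6] + [v_1,v_4],
  ∂[v_0,v_4,v_5] = [v_4,v_5] − [v_0,v_5] + [v_0,v_4].
As a 21×14 matrix over Z this has rank 13, with invariant factors (1,1,1,1,1,1,1,1,1,1,1,1,1).

Computing H_k = (kernel of ∂_k) / (image of ∂_{k+1}):

  H_0: rank C_0 − rank ∂_1 = 7 − 6 = 1, and the invariant factors of ∂_1 are all 1, so H_0 ≅ Z.
  H_1: rank ker ∂_1 − rank ∂_2 = (21 − 6) − 13 = 2, and the invariant factors of ∂_2 are all 1, so H_1 ≅ Z^2.
  H_2: rank ker ∂_2 − rank ∂_3 = (14 − 13) − 0 = 1, and there is no ∂_3, so H_2 ≅ Z.

(K is a triangulation of the torus T^2.)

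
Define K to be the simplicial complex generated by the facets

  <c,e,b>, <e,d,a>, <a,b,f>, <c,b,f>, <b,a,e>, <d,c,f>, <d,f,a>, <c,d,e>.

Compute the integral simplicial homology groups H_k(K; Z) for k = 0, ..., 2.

We work with the vertex ordering a < b < c < d < e < f. The simplices of K, each written with vertices in increasing order, are:

  0-simplices (6): a, b, c, d, e, f
  1-simplices (12): ab, ad, ae, af, bc, be, bf, cd, ce, cf, de, df
  2-simplices (8): abe, abf, ade, adf, bce, bcf, cde, cdf

giving chain groups C_0 ≅ Z^6, C_1 ≅ Z^12, C_2 ≅ Z^8.

Boundary ∂_1: C_1 → C_0 is given by ∂[p,q] = [q] − [p].
This gives a 6×12 integer matrix of rank 5; reducing to Smith normal form yields diagonal entries (1,1,1,1,1).

The boundary map ∂_2: C_2 → C_1 sends each 2-simplex [p,q,r] to [q,r] − [p,r] + [p,q]. For instance
  ∂bce = ce − be + bc,
  ∂adf = df − af + ad.
This gives a 12×8 integer matrix of rank 7; reducing to Smith normal form yields diagonal entries (1,1,1,1,1,1,1).

Computing H_k = (kernel of ∂_k) / (image of ∂_{k+1}):

  H_0: rank C_0 − rank ∂_1 = 6 − 5 = 1, and the invariant factors of ∂_1 are all 1, so H_0 = Z.
  H_1: rank ker ∂_1 − rank ∂_2 = (12 − 5) − 7 = 0, and the invariant factors of ∂_2 are all 1, so H_1 = 0.
  H_2: rank ker ∂_2 − rank ∂_3 = (8 − 7) − 0 = 1, and there is no ∂_3, so H_2 = Z.

As a check, the Euler characteristic is 6 − 12 + 8 = 2, which agrees with 1 − 0 + 1 = 2.
(K is a triangulation of the 2-sphere S^2.)

H_0 ≅ Z,  H_1 = 0,  H_2 ≅ Z.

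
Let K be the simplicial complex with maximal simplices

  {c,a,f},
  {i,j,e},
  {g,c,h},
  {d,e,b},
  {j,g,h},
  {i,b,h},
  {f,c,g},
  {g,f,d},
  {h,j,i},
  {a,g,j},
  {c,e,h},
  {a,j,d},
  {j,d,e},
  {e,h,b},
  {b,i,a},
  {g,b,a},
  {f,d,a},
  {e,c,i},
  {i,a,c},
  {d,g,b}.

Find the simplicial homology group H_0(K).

Order the vertices as a < b < c < d < e < f < g < h < i < j. Listing each simplex with vertices in this order, K has dimension 2 with simplices:

  0-simplices (10): a, b, c, d, e, f, g, h, i, j
  1-simplices (30): ab, ac, ad, af, ag, ai, aj, bd, be, bg, bh, bi, ce, cf, cg, ch, ci, de, df, dg, dj, eh, ei, ej, fg, gh, gj, hi, hj, ij
  2-simplices (20): abg, abi, acf, aci, adf, adj, agj, bde, bdg, beh, bhi, ceh, cei, cfg, cgh, dej, dfg, eij, ghj, hij

Hence C_0 ≅ Z^10, C_1 ≅ Z^30, C_2 ≅ Z^20.

The boundary map ∂_1: C_1 → C_0 is given by ∂[p,q] = [q] − [p]. For instance
  ∂fg = g − f.
The 10×30 boundary matrix has rank 9 and Smith normal form diag(1,1,1,1,1,1,1,1,1).

Boundary ∂_2: C_2 → C_1 sends each 2-simplex [p,q,r] to [q,r] − [p,r] + [p,q]. For instance
  ∂adj = dj − aj + ad,
  ∂bdg = dg − bg + bd.
As a 30×20 matrix over Z this has rank 20, with invariant factors (1,1,1,1,1,1,1,1,1,1,1,1,1,1,1,1,1,1,1,2).

Computing H_k = (kernel of ∂_k) / (image of ∂_{k+1}):

  H_0: rank C_0 − rank ∂_1 = 10 − 9 = 1, and the invariant factors of ∂_1 are all 1, so H_0 ≅ Z.

H_0 = Z.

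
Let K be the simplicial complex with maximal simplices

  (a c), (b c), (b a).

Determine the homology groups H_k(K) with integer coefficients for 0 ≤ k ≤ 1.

H_0 = Z,  H_1 = Z.

Fix the vertex order a < b < c and write every simplex with vertices in increasing order. Then dim K = 1 and the simplices of K are:

  0-simplices (3): a, b, c
  1-simplices (3): ab, ac, bc

Hence C_0 ≅ Z^3, C_1 ≅ Z^3.

∂_1: C_1 → C_0 sends each edge [p,q] (with p < q) to q − p.
The resulting 3×3 matrix has rank 2, and its Smith normal form has invariant factors (1,1).

From H_k ≅ ker(∂_k) / im(∂_{k+1}) we obtain:

  H_0: rank C_0 − rank ∂_1 = 3 − 2 = 1, and the invariant factors of ∂_1 are all 1, so H_0 ≅ Z.
  H_1: rank ker ∂_1 − rank ∂_2 = (3 − 2) − 0 = 1, and there is no ∂_2, so H_1 ≅ Z.

As a check, the Euler characteristic is 3 − 3 = 0, which agrees with 1 − 1 = 0.
(K is a triangulation of the circle S^1.)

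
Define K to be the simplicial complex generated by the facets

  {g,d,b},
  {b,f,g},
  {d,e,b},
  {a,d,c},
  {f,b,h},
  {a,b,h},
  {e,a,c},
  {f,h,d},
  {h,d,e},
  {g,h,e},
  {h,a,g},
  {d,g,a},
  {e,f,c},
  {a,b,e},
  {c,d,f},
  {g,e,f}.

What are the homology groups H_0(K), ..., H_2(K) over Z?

Order the vertices as a < b < c < d < e < f < g < h. Listing each simplex with vertices in this order, K has dimension 2 with simplices:

  0-simplices (8): a, b, c, d, e, f, g, h
  1-simplices (24): ab, ac, ad, ae, ag, ah, bd, be, bf, bg, bh, cd, ce, cf, de, df, dg, dh, ef, eg, eh, fg, fh, gh
  2-simplices (16): abe, abh, acd, ace, adg, agh, bde, bdg, bfg, bfh, cdf, cef, deh, dfh, efg, egh

giving chain groups C_0 ≅ Z^8, C_1 ≅ Z^24, C_2 ≅ Z^16.

∂_1: C_1 → C_0 maps an edge to its endpoints' difference, ∂[p,q] = q − p. For instance
  ∂ae = e − a.
The 8×24 boundary matrix has rank 7 and Smith normal form diag(1,1,1,1,1,1,1).

The boundary map ∂_2: C_2 → C_1 maps a triangle to the signed sum of its edges. For instance
  ∂ace = ce − ae + ac,
  ∂adg = dg − ag + ad.
As a 24×16 matrix over Z this has rank 15, with invariant factors (1,1,1,1,1,1,1,1,1,1,1,1,1,1,1).

From H_k ≅ ker(∂_k) / im(∂_{k+1}) we obtain:

  H_0: rank C_0 − rank ∂_1 = 8 − 7 = 1, and the invariant factors of ∂_1 are all 1, so H_0 = Z.
  H_1: rank ker ∂_1 − rank ∂_2 = (24 − 7) − 15 = 2, and the invariant factors of ∂_2 are all 1, so H_1 = Z^2.
  H_2: rank ker ∂_2 − rank ∂_3 = (16 − 15) − 0 = 1, and there is no ∂_3, so H_2 = Z.

As a check, the Euler characteristic is 8 − 24 + 16 = 0, which agrees with 1 − 2 + 1 = 0.

H_0 = Z,  H_1 = Z^2,  H_2 = Z.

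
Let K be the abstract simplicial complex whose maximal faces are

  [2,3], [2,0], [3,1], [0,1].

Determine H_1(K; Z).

H_1 = Z.

Fix the vertex order 0 < 1 < 2 < 3 and write every simplex with vertices in increasing order. Then dim K = 1 and the simplices of K are:

  0-simplices (4): [0], [1], [2], [3]
  1-simplices (4): [0,1], [0,2], [1,3], [2,3]

Hence C_0 ≅ Z^4, C_1 ≅ Z^4.

Boundary ∂_1: C_1 → C_0 maps an edge to its endpoints' difference, ∂[p,q] = q − p.
This gives a 4×4 integer matrix of rank 3; reducing to Smith normal form yields diagonal entries (1,1,1).

Now H_k = ker ∂_k / im ∂_{k+1}, so:

  H_1: rank ker ∂_1 − rank ∂_2 = (4 − 3) − 0 = 1, and there is no ∂_2, so H_1 = Z.

(K is a triangulation of the circle S^1.)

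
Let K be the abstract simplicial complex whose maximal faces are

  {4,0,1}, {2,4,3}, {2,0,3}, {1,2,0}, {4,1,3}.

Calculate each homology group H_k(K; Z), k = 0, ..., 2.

Fix the vertex order 0 < 1 < 2 < 3 < 4 and write every simplex with vertices in increasing order. Then dim K = 2 and the simplices of K are:

  0-simplices (5): [0], [1], [2], [3], [4]
  1-simplices (10): [0,1], [0,2], [0,3], [0,4], [1,2], [1,3], [1,4], [2,3], [2,4], [3,4]
  2-simplices (5): [0,1,2], [0,1,4], [0,2,3], [1,3,4], [2,3,4]

Hence C_0 ≅ Z^5, C_1 ≅ Z^10, C_2 ≅ Z^5.

Boundary ∂_1: C_1 → C_0 sends each edge [p,q] (with p < q) to q − p. For instance
  ∂[1,2] = [2] − [1].
This gives a 5×10 integer matrix of rank 4; reducing to Smith normal form yields diagonal entries (1,1,1,1).

∂_2: C_2 → C_1 acts by ∂[p,q,r] = [q,r] − [p,r] + [p,q]. For instance
  ∂[0,1,2] = [1,2] − [0,2] + [0,1],
  ∂[2,3,4] = [3,4] − [2,4] + [2,3].
The resulting 10×5 matrix has rank 5, and its Smith normal form has invariant factors (1,1,1,1,1).

Reading off H_k = ker ∂_k / im ∂_{k+1}:

  H_0: rank C_0 − rank ∂_1 = 5 − 4 = 1, and the invariant factors of ∂_1 are all 1, so H_0 = Z.
  H_1: rank ker ∂_1 − rank ∂_2 = (10 − 4) − 5 = 1, and the invariant factors of ∂_2 are all 1, so H_1 = Z.
  H_2: rank ker ∂_2 − rank ∂_3 = (5 − 5) − 0 = 0, and there is no ∂_3, so H_2 = 0.

H_0 = Z,  H_1 = Z,  H_2 = 0.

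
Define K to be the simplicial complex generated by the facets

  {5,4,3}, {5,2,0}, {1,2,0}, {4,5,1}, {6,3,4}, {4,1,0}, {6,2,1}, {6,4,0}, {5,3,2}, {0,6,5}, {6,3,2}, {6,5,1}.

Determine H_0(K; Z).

Take the total order 0 < 1 < 2 < 3 < 4 < 5 < 6 on the vertex set. Then K (dimension 2) consists of the simplices:

  0-simplices (7): [0], [1], [2], [3], [4], [5], [6]
  1-simplices (18): [0,1], [0,2], [0,4], [0,5], [0,6], [1,2], [1,4], [1,5], [1,6], [2,3], [2,5], [2,6], [3,4], [3,5], [3,6], [4,5], [4,6], [5,6]
  2-simplices (12): [0,1,2], [0,1,4], [0,2,5], [0,4,6], [0,5,6], [1,2,6], [1,4,5], [1,5,6], [2,3,5], [2,3,6], [3,4,5], [3,4,6]

Hence C_0 ≅ Z^7, C_1 ≅ Z^18, C_2 ≅ Z^12.

Boundary ∂_1: C_1 → C_0 sends each edge [p,q] (with p < q) to q − p.
As a 7×18 matrix over Z this has rank 6, with invariant factors (1,1,1,1,1,1).

The boundary map ∂_2: C_2 → C_1 acts by ∂[p,q,r] = [q,r] − [p,r] + [p,q]. For instance
  ∂[1,2,6] = [2,6] − [1,6] + [1,2],
  ∂[0,1,2] = [1,2] − [0,2] + [0,1].
The resulting 18×12 matrix has rank 12, and its Smith normal form has invariant factors (1,1,1,1,1,1,1,1,1,1,1,2).

Computing H_k = (kernel of ∂_k) / (image of ∂_{k+1}):

  H_0: rank C_0 − rank ∂_1 = 7 − 6 = 1, and the invariant factors of ∂_1 are all 1, so H_0 = Z.

(K is a triangulation of the real projective plane RP^2.)

H_0 ≅ Z.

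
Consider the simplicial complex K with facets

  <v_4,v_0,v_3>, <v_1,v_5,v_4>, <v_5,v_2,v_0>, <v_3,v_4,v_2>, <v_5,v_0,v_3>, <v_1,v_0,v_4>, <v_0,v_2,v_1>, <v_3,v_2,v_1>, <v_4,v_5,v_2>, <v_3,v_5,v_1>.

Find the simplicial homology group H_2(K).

H_2 ≅ 0.

Order the vertices as v_0 < v_1 < v_2 < v_3 < v_4 < v_5. Listing each simplex with vertices in this order, K has dimension 2 with simplices:

  0-simplices (6): [v_0], [v_1], [v_2], [v_3], [v_4], [v_5]
  1-simplices (15): (15 of them)
  2-simplices (10): [v_0,v_1,v_2], [v_0,v_1,v_4], [v_0,v_2,v_5], [v_0,v_3,v_4], [v_0,v_3,v_5], [v_1,v_2,v_3], [v_1,v_3,v_5], [v_1,v_4,v_5], [v_2,v_3,v_4], [v_2,v_4,v_5]

Hence C_0 ≅ Z^6, C_1 ≅ Z^15, C_2 ≅ Z^10.

Boundary ∂_1: C_1 → C_0 is given by ∂[p,q] = [q] − [p]. For instance
  ∂[v_2,v_5] = [v_5] − [v_2].
The 6×15 boundary matrix has rank 5 and Smith normal form diag(1,1,1,1,1).

The boundary map ∂_2: C_2 → C_1 sends each 2-simplex [p,q,r] to [q,r] − [p,r] + [p,q]. For instance
  ∂[v_0,v_3,v_5] = [v_3,v_5] − [v_0,v_5] + [v_0,v_3],
  ∂[v_1,v_3,v_5] = [v_3,v_5] − [v_1,v_5] + [v_1,v_3].
This gives a 15×10 integer matrix of rank 10; reducing to Smith normal form yields diagonal entries (1,1,1,1,1,1,1,1,1,2).

Reading off H_k = ker ∂_k / im ∂_{k+1}:

  H_2: rank ker ∂_2 − rank ∂_3 = (10 − 10) − 0 = 0, and there is no ∂_3, so H_2 ≅ 0.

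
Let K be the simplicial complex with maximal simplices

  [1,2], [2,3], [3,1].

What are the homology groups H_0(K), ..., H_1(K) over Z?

H_0 = Z,  H_1 = Z.

Order the vertices as 1 < 2 < 3. Listing each simplex with vertices in this order, K has dimension 1 with simplices:

  0-simplices (3): [1], [2], [3]
  1-simplices (3): [1,2], [1,3], [2,3]

so the chain groups are C_0 ≅ Z^3, C_1 ≅ Z^3.

Boundary ∂_1: C_1 → C_0 maps an edge to its endpoints' difference, ∂[p,q] = q − p. For instance
  ∂[1,3] = [3] − [1].
As a 3×3 matrix over Z this has rank 2, with invariant factors (1,1).

Computing H_k = (kernel of ∂_k) / (image of ∂_{k+1}):

  H_0: rank C_0 − rank ∂_1 = 3 − 2 = 1, and the invariant factors of ∂_1 are all 1, so H_0 ≅ Z.
  H_1: rank ker ∂_1 − rank ∂_2 = (3 − 2) − 0 = 1, and there is no ∂_2, so H_1 ≅ Z.

As a check, the Euler characteristic is 3 − 3 = 0, which agrees with 1 − 1 = 0.
(K is a triangulation of the circle S^1.)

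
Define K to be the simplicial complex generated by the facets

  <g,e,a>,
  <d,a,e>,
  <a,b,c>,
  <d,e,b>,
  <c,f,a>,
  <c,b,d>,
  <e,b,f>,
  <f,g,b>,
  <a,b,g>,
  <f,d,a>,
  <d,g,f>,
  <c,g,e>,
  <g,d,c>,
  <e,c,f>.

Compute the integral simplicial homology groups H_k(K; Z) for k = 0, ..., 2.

Take the total order a < b < c < d < e < f < g on the vertex set. Then K (dimension 2) consists of the simplices:

  0-simplices (7): a, b, c, d, e, f, g
  1-simplices (21): ab, ac, ad, ae, af, ag, bc, bd, be, bf, bg, cd, ce, cf, cg, de, df, dg, ef, eg, fg
  2-simplices (14): abc, abg, acf, ade, adf, aeg, bcd, bde, bef, bfg, cdg, cef, ceg, dfg

Hence C_0 ≅ Z^7, C_1 ≅ Z^21, C_2 ≅ Z^14.

∂_1: C_1 → C_0 sends each edge [p,q] (with p < q) to q − p.
The 7×21 boundary matrix has rank 6 and Smith normal form diag(1,1,1,1,1,1).

The boundary map ∂_2: C_2 → C_1 acts by ∂[p,q,r] = [q,r] − [p,r] + [p,q]. For instance
  ∂bef = ef − bf + be,
  ∂bfg = fg − bg + bf.
This gives a 21×14 integer matrix of rank 13; reducing to Smith normal form yields diagonal entries (1,1,1,1,1,1,1,1,1,1,1,1,1).

From H_k ≅ ker(∂_k) / im(∂_{k+1}) we obtain:

  H_0: rank C_0 − rank ∂_1 = 7 − 6 = 1, and the invariant factors of ∂_1 are all 1, so H_0 = Z.
  H_1: rank ker ∂_1 − rank ∂_2 = (21 − 6) − 13 = 2, and the invariant factors of ∂_2 are all 1, so H_1 = Z^2.
  H_2: rank ker ∂_2 − rank ∂_3 = (14 − 13) − 0 = 1, and there is no ∂_3, so H_2 = Z.

As a check, the Euler characteristic is 7 − 21 + 14 = 0, which agrees with 1 − 2 + 1 = 0.

H_0 ≅ Z,  H_1 ≅ Z^2,  H_2 ≅ Z.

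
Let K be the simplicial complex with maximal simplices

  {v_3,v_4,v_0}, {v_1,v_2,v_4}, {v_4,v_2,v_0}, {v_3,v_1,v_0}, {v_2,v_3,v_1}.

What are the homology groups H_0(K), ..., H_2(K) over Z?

H_0 ≅ Z,  H_1 ≅ Z,  H_2 = 0.

We work with the vertex ordering v_0 < v_1 < v_2 < v_3 < v_4. The simplices of K, each written with vertices in increasing order, are:

  0-simplices (5): [v_0], [v_1], [v_2], [v_3], [v_4]
  1-simplices (10): [v_0,v_1], [v_0,v_2], [v_0,v_3], [v_0,v_4], [v_1,v_2], [v_1,v_3], [v_1,v_4], [v_2,v_3], [v_2,v_4], [v_3,v_4]
  2-simplices (5): [v_0,v_1,v_3], [v_0,v_2,v_4], [v_0,v_3,v_4], [v_1,v_2,v_3], [v_1,v_2,v_4]

Hence C_0 ≅ Z^5, C_1 ≅ Z^10, C_2 ≅ Z^5.

Boundary ∂_1: C_1 → C_0 maps an edge to its endpoints' difference, ∂[p,q] = q − p.
This gives a 5×10 integer matrix of rank 4; reducing to Smith normal form yields diagonal entries (1,1,1,1).

The boundary map ∂_2: C_2 → C_1 sends each 2-simplex [p,q,r] to [q,r] − [p,r] + [p,q]. For instance
  ∂[v_0,v_1,v_3] = [v_1,v_3] − [v_0,v_3] + [v_0,v_1],
  ∂[v_1,v_2,v_4] = [v_2,v_4] − [v_1,v_4] + [v_1,v_2].
The resulting 10×5 matrix has rank 5, and its Smith normal form has invariant factors (1,1,1,1,1).

From H_k ≅ ker(∂_k) / im(∂_{k+1}) we obtain:

  H_0: rank C_0 − rank ∂_1 = 5 − 4 = 1, and the invariant factors of ∂_1 are all 1, so H_0 = Z.
  H_1: rank ker ∂_1 − rank ∂_2 = (10 − 4) − 5 = 1, and the invariant factors of ∂_2 are all 1, so H_1 = Z.
  H_2: rank ker ∂_2 − rank ∂_3 = (5 − 5) − 0 = 0, and there is no ∂_3, so H_2 = 0.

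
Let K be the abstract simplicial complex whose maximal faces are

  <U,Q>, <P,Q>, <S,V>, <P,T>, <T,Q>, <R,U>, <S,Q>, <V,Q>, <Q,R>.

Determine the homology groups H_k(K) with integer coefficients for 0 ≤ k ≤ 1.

Order the vertices as P < Q < R < S < T < U < V. Listing each simplex with vertices in this order, K has dimension 1 with simplices:

  0-simplices (7): P, Q, R, S, T, U, V
  1-simplices (9): PQ, PT, QR, QS, QT, QU, QV, RU, SV

giving chain groups C_0 ≅ Z^7, C_1 ≅ Z^9.

Boundary ∂_1: C_1 → C_0 is given by ∂[p,q] = [q] − [p]. For instance
  ∂QU = U − Q.
The resulting 7×9 matrix has rank 6, and its Smith normal form has invariant factors (1,1,1,1,1,1).

Computing H_k = (kernel of ∂_k) / (image of ∂_{k+1}):

  H_0: rank C_0 − rank ∂_1 = 7 − 6 = 1, and the invariant factors of ∂_1 are all 1, so H_0 ≅ Z.
  H_1: rank ker ∂_1 − rank ∂_2 = (9 − 6) − 0 = 3, and there is no ∂_2, so H_1 ≅ Z^3.

(K is a triangulation of a wedge of 3 circles.)

H_0 = Z,  H_1 = Z^3.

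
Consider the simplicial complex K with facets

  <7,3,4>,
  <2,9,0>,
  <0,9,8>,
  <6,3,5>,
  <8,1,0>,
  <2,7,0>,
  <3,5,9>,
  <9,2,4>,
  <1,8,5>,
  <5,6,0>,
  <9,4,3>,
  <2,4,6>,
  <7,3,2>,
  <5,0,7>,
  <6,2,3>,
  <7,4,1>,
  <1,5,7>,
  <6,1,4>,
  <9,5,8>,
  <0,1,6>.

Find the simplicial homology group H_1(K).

Order the vertices as 0 < 1 < 2 < 3 < 4 < 5 < 6 < 7 < 8 < 9. Listing each simplex with vertices in this order, K has dimension 2 with simplices:

  0-simplices (10): [0], [1], [2], [3], [4], [5], [6], [7], [8], [9]
  1-simplices (30): (30 of them)
  2-simplices (20): (20 of them)

Hence C_0 ≅ Z^10, C_1 ≅ Z^30, C_2 ≅ Z^20.

∂_1: C_1 → C_0 maps an edge to its endpoints' difference, ∂[p,q] = q − p. For instance
  ∂[2,9] = [9] − [2].
The resulting 10×30 matrix has rank 9, and its Smith normal form has invariant factors (1,1,1,1,1,1,1,1,1).

∂_2: C_2 → C_1 acts by ∂[p,q,r] = [q,r] − [p,r] + [p,q]. For instance
  ∂[2,3,7] = [3,7] − [2,7] + [2,3],
  ∂[1,4,7] = [4,7] − [1,7] + [1,4].
As a 30×20 matrix over Z this has rank 20, with invariant factors (1,1,1,1,1,1,1,1,1,1,1,1,1,1,1,1,1,1,1,2).

Reading off H_k = ker ∂_k / im ∂_{k+1}:

  H_1: rank ker ∂_1 − rank ∂_2 = (30 − 9) − 20 = 1, and ∂_2 has invariant factor 2 > 1, so H_1 ≅ Z ⊕ Z/2Z.

H_1 ≅ Z ⊕ Z/2Z.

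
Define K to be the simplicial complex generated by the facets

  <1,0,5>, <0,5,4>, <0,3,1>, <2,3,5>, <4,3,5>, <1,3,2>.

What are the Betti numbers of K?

b_0 = 1, b_1 = 1, b_2 = 0.

K has 6 vertices, 12 edges, 6 triangles.
rank ∂_0 = 0, rank ∂_1 = 5 ⇒ b_0 = 6 − 0 − 5 = 1; all invariant factors of ∂_1 are 1 so no torsion. So H_0 ≅ Z.
rank ∂_1 = 5, rank ∂_2 = 6 ⇒ b_1 = 12 − 5 − 6 = 1; all invariant factors of ∂_2 are 1 so no torsion. So H_1 ≅ Z.
rank ∂_2 = 6, rank ∂_3 = 0 ⇒ b_2 = 6 − 6 − 0 = 0. So H_2 ≅ 0.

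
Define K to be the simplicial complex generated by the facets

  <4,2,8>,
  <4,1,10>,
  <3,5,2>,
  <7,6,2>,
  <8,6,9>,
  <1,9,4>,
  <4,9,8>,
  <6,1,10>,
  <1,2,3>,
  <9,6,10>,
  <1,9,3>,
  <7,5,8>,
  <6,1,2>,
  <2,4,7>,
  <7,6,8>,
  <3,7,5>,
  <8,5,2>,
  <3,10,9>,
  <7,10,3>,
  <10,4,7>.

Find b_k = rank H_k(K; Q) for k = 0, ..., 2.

b_0 = 1, b_1 = 1, b_2 = 0.

Order the vertices as 1 < 2 < 3 < 4 < 5 < 6 < 7 < 8 < 9 < 10. Listing each simplex with vertices in this order, K has dimension 2 with simplices:

  0-simplices (10): [1], [2], [3], [4], [5], [6], [7], [8], [9], [10]
  1-simplices (30): (30 of them)
  2-simplices (20): (20 of them)

giving chain groups C_0 ≅ Z^10, C_1 ≅ Z^30, C_2 ≅ Z^20.

∂_1: C_1 → C_0 is given by ∂[p,q] = [q] − [p]. For instance
  ∂[1,6] = [6] − [1].
The 10×30 boundary matrix has rank 9 and Smith normal form diag(1,1,1,1,1,1,1,1,1).

The boundary map ∂_2: C_2 → C_1 acts by ∂[p,q,r] = [q,r] − [p,r] + [p,q]. For instance
  ∂[2,4,7] = [4,7] − [2,7] + [2,4],
  ∂[4,8,9] = [8,9] − [4,9] + [4,8].
This gives a 30×20 integer matrix of rank 20; reducing to Smith normal form yields diagonal entries (1,1,1,1,1,1,1,1,1,1,1,1,1,1,1,1,1,1,1,2).

Reading off H_k = ker ∂_k / im ∂_{k+1}:

  H_0: rank C_0 − rank ∂_1 = 10 − 9 = 1, and the invariant factors of ∂_1 are all 1, so H_0 ≅ Z.
  H_1: rank ker ∂_1 − rank ∂_2 = (30 − 9) − 20 = 1, and ∂_2 has invariant factor 2 > 1, so H_1 ≅ Z × Z/2.
  H_2: rank ker ∂_2 − rank ∂_3 = (20 − 20) − 0 = 0, and there is no ∂_3, so H_2 ≅ 0.

Hence the Betti numbers are b_0 = 1, b_1 = 1, b_2 = 0.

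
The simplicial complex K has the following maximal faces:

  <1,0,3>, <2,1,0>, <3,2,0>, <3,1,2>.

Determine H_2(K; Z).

Order the vertices as 0 < 1 < 2 < 3. Listing each simplex with vertices in this order, K has dimension 2 with simplices:

  0-simplices (4): [0], [1], [2], [3]
  1-simplices (6): [0,1], [0,2], [0,3], [1,2], [1,3], [2,3]
  2-simplices (4): [0,1,2], [0,1,3], [0,2,3], [1,2,3]

Hence C_0 ≅ Z^4, C_1 ≅ Z^6, C_2 ≅ Z^4.

The boundary map ∂_1: C_1 → C_0 maps an edge to its endpoints' difference, ∂[p,q] = q − p. For instance
  ∂[0,1] = [1] − [0].
The 4×6 boundary matrix has rank 3 and Smith normal form diag(1,1,1).

The boundary map ∂_2: C_2 → C_1 acts by ∂[p,q,r] = [q,r] − [p,r] + [p,q]. For instance
  ∂[0,2,3] = [2,3] − [0,3] + [0,2],
  ∂[1,2,3] = [2,3] − [1,3] + [1,2].
As a 6×4 matrix over Z this has rank 3, with invariant factors (1,1,1).

Computing H_k = (kernel of ∂_k) / (image of ∂_{k+1}):

  H_2: rank ker ∂_2 − rank ∂_3 = (4 − 3) − 0 = 1, and there is no ∂_3, so H_2 = Z.

H_2 = Z.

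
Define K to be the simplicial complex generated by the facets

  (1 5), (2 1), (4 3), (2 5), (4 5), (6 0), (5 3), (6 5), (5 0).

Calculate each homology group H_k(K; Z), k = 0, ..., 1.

H_0 = Z,  H_1 = Z^3.

Fix the vertex order 0 < 1 < 2 < 3 < 4 < 5 < 6 and write every simplex with vertices in increasing order. Then dim K = 1 and the simplices of K are:

  0-simplices (7): [0], [1], [2], [3], [4], [5], [6]
  1-simplices (9): [0,5], [0,6], [1,2], [1,5], [2,5], [3,4], [3,5], [4,5], [5,6]

giving chain groups C_0 ≅ Z^7, C_1 ≅ Z^9.

Boundary ∂_1: C_1 → C_0 sends each edge [p,q] (with p < q) to q − p.
The resulting 7×9 matrix has rank 6, and its Smith normal form has invariant factors (1,1,1,1,1,1).

Reading off H_k = ker ∂_k / im ∂_{k+1}:

  H_0: rank C_0 − rank ∂_1 = 7 − 6 = 1, and the invariant factors of ∂_1 are all 1, so H_0 = Z.
  H_1: rank ker ∂_1 − rank ∂_2 = (9 − 6) − 0 = 3, and there is no ∂_2, so H_1 = Z^3.

As a check, the Euler characteristic is 7 − 9 = -2, which agrees with 1 − 3 = -2.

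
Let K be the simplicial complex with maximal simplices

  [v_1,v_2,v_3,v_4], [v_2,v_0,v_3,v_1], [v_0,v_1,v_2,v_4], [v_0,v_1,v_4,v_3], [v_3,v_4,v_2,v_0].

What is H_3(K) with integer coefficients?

We work with the vertex ordering v_0 < v_1 < v_2 < v_3 < v_4. The simplices of K, each written with vertices in increasing order, are:

  0-simplices (5): [v_0], [v_1], [v_2], [v_3], [v_4]
  1-simplices (10): [v_0,v_1], [v_0,v_2], [v_0,v_3], [v_0,v_4], [v_1,v_2], [v_1,v_3], [v_1,v_4], [v_2,v_3], [v_2,v_4], [v_3,v_4]
  2-simplices (10): [v_0,v_1,v_2], [v_0,v_1,v_3], [v_0,v_1,v_4], [v_0,v_2,v_3], [v_0,v_2,v_4], [v_0,v_3,v_4], [v_1,v_2,v_3], [v_1,v_2,v_4], [v_1,v_3,v_4], [v_2,v_3,v_4]
  3-simplices (5): [v_0,v_1,v_2,v_3], [v_0,v_1,v_2,v_4], [v_0,v_1,v_3,v_4], [v_0,v_2,v_3,v_4], [v_1,v_2,v_3,v_4]

giving chain groups C_0 ≅ Z^5, C_1 ≅ Z^10, C_2 ≅ Z^10, C_3 ≅ Z^5.

The boundary map ∂_1: C_1 → C_0 maps an edge to its endpoints' difference, ∂[p,q] = q − p. For instance
  ∂[v_3,v_4] = [v_4] − [v_3].
As a 5×10 matrix over Z this has rank 4, with invariant factors (1,1,1,1).

Boundary ∂_2: C_2 → C_1 maps a triangle to the signed sum of its edges. For instance
  ∂[v_1,v_2,v_4] = [v_2,v_4] − [v_1,v_4] + [v_1,v_2],
  ∂[v_0,v_2,v_3] = [v_2,v_3] − [v_0,v_3] + [v_0,v_2].
This gives a 10×10 integer matrix of rank 6; reducing to Smith normal form yields diagonal entries (1,1,1,1,1,1).

∂_3: C_3 → C_2 sends each 3-simplex σ to the alternating sum Σ_i (−1)^i (σ with its i-th vertex removed). For instance
  ∂[v_0,v_2,v_3,v_4] = [v_2,v_3,v_4] − [v_0,v_3,v_4] + [v_0,v_2,v_4] − [v_0,v_2,v_3],
  ∂[v_1,v_2,v_3,v_4] = [v_2,v_3,v_4] − [v_1,v_3,v_4] + [v_1,v_2,v_4] − [v_1,v_2,v_3].
The 10×5 boundary matrix has rank 4 and Smith normal form diag(1,1,1,1).

From H_k ≅ ker(∂_k) / im(∂_{k+1}) we obtain:

  H_3: rank ker ∂_3 − rank ∂_4 = (5 − 4) − 0 = 1, and there is no ∂_4, so H_3 = Z.

(K is a triangulation of the 3-sphere S^3.)

H_3 = Z.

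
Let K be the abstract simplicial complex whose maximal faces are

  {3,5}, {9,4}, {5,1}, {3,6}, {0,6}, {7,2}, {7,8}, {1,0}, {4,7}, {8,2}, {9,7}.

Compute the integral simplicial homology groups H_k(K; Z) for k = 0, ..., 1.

H_0 = Z^2,  H_1 = Z^3.

Order the vertices as 0 < 1 < 2 < 3 < 4 < 5 < 6 < 7 < 8 < 9. Listing each simplex with vertices in this order, K has dimension 1 with simplices:

  0-simplices (10): [0], [1], [2], [3], [4], [5], [6], [7], [8], [9]
  1-simplices (11): [0,1], [0,6], [1,5], [2,7], [2,8], [3,5], [3,6], [4,7], [4,9], [7,8], [7,9]

giving chain groups C_0 ≅ Z^10, C_1 ≅ Z^11.

∂_1: C_1 → C_0 is given by ∂[p,q] = [q] − [p].
The resulting 10×11 matrix has rank 8, and its Smith normal form has invariant factors (1,1,1,1,1,1,1,1).

Reading off H_k = ker ∂_k / im ∂_{k+1}:

  H_0: rank C_0 − rank ∂_1 = 10 − 8 = 2, and the invariant factors of ∂_1 are all 1, so H_0 ≅ Z^2.
  H_1: rank ker ∂_1 − rank ∂_2 = (11 − 8) − 0 = 3, and there is no ∂_2, so H_1 ≅ Z^3.

As a check, the Euler characteristic is 10 − 11 = -1, which agrees with 2 − 3 = -1.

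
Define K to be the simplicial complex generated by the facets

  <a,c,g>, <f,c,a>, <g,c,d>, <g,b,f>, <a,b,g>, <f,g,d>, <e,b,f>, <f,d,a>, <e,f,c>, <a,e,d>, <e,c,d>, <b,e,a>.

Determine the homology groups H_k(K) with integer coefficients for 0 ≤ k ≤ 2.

We work with the vertex ordering a < b < c < d < e < f < g. The simplices of K, each written with vertices in increasing order, are:

  0-simplices (7): a, b, c, d, e, f, g
  1-simplices (18): ab, ac, ad, ae, af, ag, be, bf, bg, cd, ce, cf, cg, de, df, dg, ef, fg
  2-simplices (12): abe, abg, acf, acg, ade, adf, bef, bfg, cde, cdg, cef, dfg

so the chain groups are C_0 ≅ Z^7, C_1 ≅ Z^18, C_2 ≅ Z^12.

Boundary ∂_1: C_1 → C_0 is given by ∂[p,q] = [q] − [p].
The 7×18 boundary matrix has rank 6 and Smith normal form diag(1,1,1,1,1,1).

∂_2: C_2 → C_1 maps a triangle to the signed sum of its edges. For instance
  ∂abg = bg − ag + ab,
  ∂acf = cf − af + ac.
This gives a 18×12 integer matrix of rank 12; reducing to Smith normal form yields diagonal entries (1,1,1,1,1,1,1,1,1,1,1,2).

Reading off H_k = ker ∂_k / im ∂_{k+1}:

  H_0: rank C_0 − rank ∂_1 = 7 − 6 = 1, and the invariant factors of ∂_1 are all 1, so H_0 = Z.
  H_1: rank ker ∂_1 − rank ∂_2 = (18 − 6) − 12 = 0, and ∂_2 has invariant factor 2 > 1, so H_1 = Z/2.
  H_2: rank ker ∂_2 − rank ∂_3 = (12 − 12) − 0 = 0, and there is no ∂_3, so H_2 = 0.

H_0 = Z,  H_1 = Z/2,  H_2 = 0.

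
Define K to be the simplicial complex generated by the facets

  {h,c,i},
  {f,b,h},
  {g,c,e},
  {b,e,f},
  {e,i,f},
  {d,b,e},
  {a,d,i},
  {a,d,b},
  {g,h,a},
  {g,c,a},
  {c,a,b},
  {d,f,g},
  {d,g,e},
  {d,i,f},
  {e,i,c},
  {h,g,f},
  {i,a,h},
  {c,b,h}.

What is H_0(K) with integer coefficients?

H_0 ≅ Z.

We work with the vertex ordering a < b < c < d < e < f < g < h < i. The simplices of K, each written with vertices in increasing order, are:

  0-simplices (9): a, b, c, d, e, f, g, h, i
  1-simplices (27): ab, ac, ad, ag, ah, ai, bc, bd, be, bf, bh, ce, cg, ch, ci, de, df, dg, di, ef, eg, ei, fg, fh, fi, gh, hi
  2-simplices (18): abc, abd, acg, adi, agh, ahi, bch, bde, bef, bfh, ceg, cei, chi, deg, dfg, dfi, efi, fgh

Hence C_0 ≅ Z^9, C_1 ≅ Z^27, C_2 ≅ Z^18.

Boundary ∂_1: C_1 → C_0 sends each edge [p,q] (with p < q) to q − p. For instance
  ∂ci = i − c.
This gives a 9×27 integer matrix of rank 8; reducing to Smith normal form yields diagonal entries (1,1,1,1,1,1,1,1).

∂_2: C_2 → C_1 acts by ∂[p,q,r] = [q,r] − [p,r] + [p,q]. For instance
  ∂ahi = hi − ai + ah,
  ∂bef = ef − bf + be.
This gives a 27×18 integer matrix of rank 18; reducing to Smith normal form yields diagonal entries (1,1,1,1,1,1,1,1,1,1,1,1,1,1,1,1,1,2).

Now H_k = ker ∂_k / im ∂_{k+1}, so:

  H_0: rank C_0 − rank ∂_1 = 9 − 8 = 1, and the invariant factors of ∂_1 are all 1, so H_0 ≅ Z.

(K is a triangulation of the Klein bottle.)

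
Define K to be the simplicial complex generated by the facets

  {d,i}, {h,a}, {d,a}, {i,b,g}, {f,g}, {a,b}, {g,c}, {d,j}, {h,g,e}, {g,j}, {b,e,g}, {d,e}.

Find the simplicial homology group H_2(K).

H_2 = 0.

Order the vertices as a < b < c < d < e < f < g < h < i < j. Listing each simplex with vertices in this order, K has dimension 2 with simplices:

  0-simplices (10): a, b, c, d, e, f, g, h, i, j
  1-simplices (16): ab, ad, ah, be, bg, bi, cg, de, di, dj, eg, eh, fg, gh, gi, gj
  2-simplices (3): beg, bgi, egh

Hence C_0 ≅ Z^10, C_1 ≅ Z^16, C_2 ≅ Z^3.

Boundary ∂_1: C_1 → C_0 maps an edge to its endpoints' difference, ∂[p,q] = q − p. For instance
  ∂di = i − d.
The 10×16 boundary matrix has rank 9 and Smith normal form diag(1,1,1,1,1,1,1,1,1).

Boundary ∂_2: C_2 → C_1 sends each 2-simplex [p,q,r] to [q,r] − [p,r] + [p,q]. For instance
  ∂bgi = gi − bi + bg,
  ∂egh = gh − eh + eg.
The 16×3 boundary matrix has rank 3 and Smith normal form diag(1,1,1).

From H_k ≅ ker(∂_k) / im(∂_{k+1}) we obtain:

  H_2: rank ker ∂_2 − rank ∂_3 = (3 − 3) − 0 = 0, and there is no ∂_3, so H_2 = 0.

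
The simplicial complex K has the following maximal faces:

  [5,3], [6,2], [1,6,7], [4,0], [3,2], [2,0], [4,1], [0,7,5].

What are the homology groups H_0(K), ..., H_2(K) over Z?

H_0 ≅ Z,  H_1 ≅ Z^3,  H_2 = 0.

We work with the vertex ordering 0 < 1 < 2 < 3 < 4 < 5 < 6 < 7. The simplices of K, each written with vertices in increasing order, are:

  0-simplices (8): [0], [1], [2], [3], [4], [5], [6], [7]
  1-simplices (12): [0,2], [0,4], [0,5], [0,7], [1,4], [1,6], [1,7], [2,3], [2,6], [3,5], [5,7], [6,7]
  2-simplices (2): [0,5,7], [1,6,7]

so the chain groups are C_0 ≅ Z^8, C_1 ≅ Z^12, C_2 ≅ Z^2.

Boundary ∂_1: C_1 → C_0 is given by ∂[p,q] = [q] − [p].
This gives a 8×12 integer matrix of rank 7; reducing to Smith normal form yields diagonal entries (1,1,1,1,1,1,1).

Boundary ∂_2: C_2 → C_1 acts by ∂[p,q,r] = [q,r] − [p,r] + [p,q]. For instance
  ∂[0,5,7] = [5,7] − [0,7] + [0,5],
  ∂[1,6,7] = [6,7] − [1,7] + [1,6].
This gives a 12×2 integer matrix of rank 2; reducing to Smith normal form yields diagonal entries (1,1).

Now H_k = ker ∂_k / im ∂_{k+1}, so:

  H_0: rank C_0 − rank ∂_1 = 8 − 7 = 1, and the invariant factors of ∂_1 are all 1, so H_0 ≅ Z.
  H_1: rank ker ∂_1 − rank ∂_2 = (12 − 7) − 2 = 3, and the invariant factors of ∂_2 are all 1, so H_1 ≅ Z^3.
  H_2: rank ker ∂_2 − rank ∂_3 = (2 − 2) − 0 = 0, and there is no ∂_3, so H_2 ≅ 0.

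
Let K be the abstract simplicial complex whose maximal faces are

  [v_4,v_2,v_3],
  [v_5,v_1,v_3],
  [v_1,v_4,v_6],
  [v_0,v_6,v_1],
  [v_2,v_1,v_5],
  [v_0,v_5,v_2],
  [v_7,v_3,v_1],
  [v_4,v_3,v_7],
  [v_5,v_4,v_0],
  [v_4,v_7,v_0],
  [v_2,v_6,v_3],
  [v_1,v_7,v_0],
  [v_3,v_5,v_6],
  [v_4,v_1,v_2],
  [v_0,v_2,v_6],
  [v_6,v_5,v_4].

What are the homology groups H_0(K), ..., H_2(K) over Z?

We work with the vertex ordering v_0 < v_1 < v_2 < v_3 < v_4 < v_5 < v_6 < v_7. The simplices of K, each written with vertices in increasing order, are:

  0-simplices (8): [v_0], [v_1], [v_2], [v_3], [v_4], [v_5], [v_6], [v_7]
  1-simplices (24): (24 of them)
  2-simplices (16): (16 of them)

giving chain groups C_0 ≅ Z^8, C_1 ≅ Z^24, C_2 ≅ Z^16.

The boundary map ∂_1: C_1 → C_0 is given by ∂[p,q] = [q] − [p].
The resulting 8×24 matrix has rank 7, and its Smith normal form has invariant factors (1,1,1,1,1,1,1).

∂_2: C_2 → C_1 sends each 2-simplex [p,q,r] to [q,r] − [p,r] + [p,q]. For instance
  ∂[v_1,v_2,v_4] = [v_2,v_4] − [v_1,v_4] + [v_1,v_2],
  ∂[v_4,v_5,v_6] = [v_5,v_6] − [v_4,v_6] + [v_4,v_5].
This gives a 24×16 integer matrix of rank 15; reducing to Smith normal form yields diagonal entries (1,1,1,1,1,1,1,1,1,1,1,1,1,1,1).

From H_k ≅ ker(∂_k) / im(∂_{k+1}) we obtain:

  H_0: rank C_0 − rank ∂_1 = 8 − 7 = 1, and the invariant factors of ∂_1 are all 1, so H_0 = Z.
  H_1: rank ker ∂_1 − rank ∂_2 = (24 − 7) − 15 = 2, and the invariant factors of ∂_2 are all 1, so H_1 = Z^2.
  H_2: rank ker ∂_2 − rank ∂_3 = (16 − 15) − 0 = 1, and there is no ∂_3, so H_2 = Z.

As a check, the Euler characteristic is 8 − 24 + 16 = 0, which agrees with 1 − 2 + 1 = 0.
(K is a triangulation of the torus T^2.)

H_0 ≅ Z,  H_1 ≅ Z^2,  H_2 ≅ Z.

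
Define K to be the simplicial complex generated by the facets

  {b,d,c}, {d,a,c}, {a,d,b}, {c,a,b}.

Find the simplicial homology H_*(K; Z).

Take the total order a < b < c < d on the vertex set. Then K (dimension 2) consists of the simplices:

  0-simplices (4): a, b, c, d
  1-simplices (6): ab, ac, ad, bc, bd, cd
  2-simplices (4): abc, abd, acd, bcd

Hence C_0 ≅ Z^4, C_1 ≅ Z^6, C_2 ≅ Z^4.

The boundary map ∂_1: C_1 → C_0 maps an edge to its endpoints' difference, ∂[p,q] = q − p. For instance
  ∂bd = d − b.
The resulting 4×6 matrix has rank 3, and its Smith normal form has invariant factors (1,1,1).

∂_2: C_2 → C_1 maps a triangle to the signed sum of its edges. For instance
  ∂abc = bc − ac + ab,
  ∂bcd = cd − bd + bc.
The resulting 6×4 matrix has rank 3, and its Smith normal form has invariant factors (1,1,1).

Reading off H_k = ker ∂_k / im ∂_{k+1}:

  H_0: rank C_0 − rank ∂_1 = 4 − 3 = 1, and the invariant factors of ∂_1 are all 1, so H_0 ≅ Z.
  H_1: rank ker ∂_1 − rank ∂_2 = (6 − 3) − 3 = 0, and the invariant factors of ∂_2 are all 1, so H_1 ≅ 0.
  H_2: rank ker ∂_2 − rank ∂_3 = (4 − 3) − 0 = 1, and there is no ∂_3, so H_2 ≅ Z.

H_0 = Z,  H_1 = 0,  H_2 = Z.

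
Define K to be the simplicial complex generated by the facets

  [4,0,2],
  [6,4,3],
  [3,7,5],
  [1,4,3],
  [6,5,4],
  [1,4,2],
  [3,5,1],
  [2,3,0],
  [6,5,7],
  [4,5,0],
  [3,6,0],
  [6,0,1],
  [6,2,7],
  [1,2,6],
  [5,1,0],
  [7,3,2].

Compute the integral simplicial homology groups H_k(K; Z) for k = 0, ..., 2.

Take the total order 0 < 1 < 2 < 3 < 4 < 5 < 6 < 7 on the vertex set. Then K (dimension 2) consists of the simplices:

  0-simplices (8): [0], [1], [2], [3], [4], [5], [6], [7]
  1-simplices (24): (24 of them)
  2-simplices (16): [0,1,5], [0,1,6], [0,2,3], [0,2,4], [0,3,6], [0,4,5], [1,2,4], [1,2,6], [1,3,4], [1,3,5], [2,3,7], [2,6,7], [3,4,6], [3,5,7], [4,5,6], [5,6,7]

so the chain groups are C_0 ≅ Z^8, C_1 ≅ Z^24, C_2 ≅ Z^16.

Boundary ∂_1: C_1 → C_0 sends each edge [p,q] (with p < q) to q − p. For instance
  ∂[0,6] = [6] − [0].
The 8×24 boundary matrix has rank 7 and Smith normal form diag(1,1,1,1,1,1,1).

The boundary map ∂_2: C_2 → C_1 acts by ∂[p,q,r] = [q,r] − [p,r] + [p,q]. For instance
  ∂[1,3,5] = [3,5] − [1,5] + [1,3],
  ∂[0,1,6] = [1,6] − [0,6] + [0,1].
This gives a 24×16 integer matrix of rank 15; reducing to Smith normal form yields diagonal entries (1,1,1,1,1,1,1,1,1,1,1,1,1,1,1).

Now H_k = ker ∂_k / im ∂_{k+1}, so:

  H_0: rank C_0 − rank ∂_1 = 8 − 7 = 1, and the invariant factors of ∂_1 are all 1, so H_0 = Z.
  H_1: rank ker ∂_1 − rank ∂_2 = (24 − 7) − 15 = 2, and the invariant factors of ∂_2 are all 1, so H_1 = Z^2.
  H_2: rank ker ∂_2 − rank ∂_3 = (16 − 15) − 0 = 1, and there is no ∂_3, so H_2 = Z.

As a check, the Euler characteristic is 8 − 24 + 16 = 0, which agrees with 1 − 2 + 1 = 0.
(K is a triangulation of the torus T^2.)

H_0 ≅ Z,  H_1 ≅ Z^2,  H_2 ≅ Z.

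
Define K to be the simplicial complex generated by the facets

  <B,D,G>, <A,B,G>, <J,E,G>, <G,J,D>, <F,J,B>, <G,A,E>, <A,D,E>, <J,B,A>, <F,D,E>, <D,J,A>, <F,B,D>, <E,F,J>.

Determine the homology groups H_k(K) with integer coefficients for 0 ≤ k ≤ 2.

We work with the vertex ordering A < B < D < E < F < G < J. The simplices of K, each written with vertices in increasing order, are:

  0-simplices (7): A, B, D, E, F, G, J
  1-simplices (18): AB, AD, AE, AG, AJ, BD, BF, BG, BJ, DE, DF, DG, DJ, EF, EG, EJ, FJ, GJ
  2-simplices (12): ABG, ABJ, ADE, ADJ, AEG, BDF, BDG, BFJ, DEF, DGJ, EFJ, EGJ

Hence C_0 ≅ Z^7, C_1 ≅ Z^18, C_2 ≅ Z^12.

Boundary ∂_1: C_1 → C_0 sends each edge [p,q] (with p < q) to q − p.
The 7×18 boundary matrix has rank 6 and Smith normal form diag(1,1,1,1,1,1).

Boundary ∂_2: C_2 → C_1 sends each 2-simplex [p,q,r] to [q,r] − [p,r] + [p,q]. For instance
  ∂AEG = EG − AG + AE,
  ∂BDG = DG − BG + BD.
This gives a 18×12 integer matrix of rank 12; reducing to Smith normal form yields diagonal entries (1,1,1,1,1,1,1,1,1,1,1,2).

Reading off H_k = ker ∂_k / im ∂_{k+1}:

  H_0: rank C_0 − rank ∂_1 = 7 − 6 = 1, and the invariant factors of ∂_1 are all 1, so H_0 ≅ Z.
  H_1: rank ker ∂_1 − rank ∂_2 = (18 − 6) − 12 = 0, and ∂_2 has invariant factor 2 > 1, so H_1 ≅ Z/2Z.
  H_2: rank ker ∂_2 − rank ∂_3 = (12 − 12) − 0 = 0, and there is no ∂_3, so H_2 ≅ 0.

H_0 = Z,  H_1 = Z/2Z,  H_2 = 0.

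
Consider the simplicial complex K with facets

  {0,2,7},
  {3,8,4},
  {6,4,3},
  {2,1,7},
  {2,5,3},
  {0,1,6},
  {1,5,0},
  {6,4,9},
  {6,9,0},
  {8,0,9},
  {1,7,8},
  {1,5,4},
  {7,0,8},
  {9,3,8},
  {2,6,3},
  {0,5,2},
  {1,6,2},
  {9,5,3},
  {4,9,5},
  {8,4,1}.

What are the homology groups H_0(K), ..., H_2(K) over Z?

H_0 ≅ Z,  H_1 ≅ Z ⊕ Z/2,  H_2 = 0.

Fix the vertex order 0 < 1 < 2 < 3 < 4 < 5 < 6 < 7 < 8 < 9 and write every simplex with vertices in increasing order. Then dim K = 2 and the simplices of K are:

  0-simplices (10): [0], [1], [2], [3], [4], [5], [6], [7], [8], [9]
  1-simplices (30): (30 of them)
  2-simplices (20): (20 of them)

giving chain groups C_0 ≅ Z^10, C_1 ≅ Z^30, C_2 ≅ Z^20.

Boundary ∂_1: C_1 → C_0 sends each edge [p,q] (with p < q) to q − p. For instance
  ∂[1,8] = [8] − [1].
This gives a 10×30 integer matrix of rank 9; reducing to Smith normal form yields diagonal entries (1,1,1,1,1,1,1,1,1).

The boundary map ∂_2: C_2 → C_1 sends each 2-simplex [p,q,r] to [q,r] − [p,r] + [p,q]. For instance
  ∂[0,8,9] = [8,9] − [0,9] + [0,8],
  ∂[0,2,5] = [2,5] − [0,5] + [0,2].
The resulting 30×20 matrix has rank 20, and its Smith normal form has invariant factors (1,1,1,1,1,1,1,1,1,1,1,1,1,1,1,1,1,1,1,2).

Computing H_k = (kernel of ∂_k) / (image of ∂_{k+1}):

  H_0: rank C_0 − rank ∂_1 = 10 − 9 = 1, and the invariant factors of ∂_1 are all 1, so H_0 = Z.
  H_1: rank ker ∂_1 − rank ∂_2 = (30 − 9) − 20 = 1, and ∂_2 has invariant factor 2 > 1, so H_1 = Z ⊕ Z/2.
  H_2: rank ker ∂_2 − rank ∂_3 = (20 − 20) − 0 = 0, and there is no ∂_3, so H_2 = 0.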